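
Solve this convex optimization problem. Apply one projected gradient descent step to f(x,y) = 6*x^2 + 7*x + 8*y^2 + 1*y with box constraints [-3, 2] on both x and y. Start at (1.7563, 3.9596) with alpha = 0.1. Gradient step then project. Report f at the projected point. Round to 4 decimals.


Step 1: Compute gradient at (1.7563, 3.9596).
grad_x = 2*6*1.7563 + 7 = 28.0756
grad_y = 2*8*3.9596 + 1 = 64.3536
Step 2: Gradient step.
x_raw = 1.7563 - 0.1*28.0756 = -1.0513
y_raw = 3.9596 - 0.1*64.3536 = -2.4758
Step 3: Project onto [-3, 2].
x_proj = clip(-1.0513) = -1.0513
y_proj = clip(-2.4758) = -2.4758
Step 4: Evaluate f.
f(-1.0513, -2.4758) = 45.8314


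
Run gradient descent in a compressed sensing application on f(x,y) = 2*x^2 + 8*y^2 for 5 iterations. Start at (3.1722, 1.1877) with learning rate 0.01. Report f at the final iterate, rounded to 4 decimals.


Gradient descent on f(x,y) = 2*x^2 + 8*y^2.
Starting point: (3.1722, 1.1877), alpha = 0.01
Step 1: grad_x = 2*2*3.1722 = 12.6888, grad_y = 2*8*1.1877 = 19.0032
  x_1 = 3.1722 - 0.01*12.6888 = 3.0453
  y_1 = 1.1877 - 0.01*19.0032 = 0.9977
Step 2: grad_x = 2*2*3.0453 = 12.1812, grad_y = 2*8*0.9977 = 15.9627
  x_2 = 3.0453 - 0.01*12.1812 = 2.9235
  y_2 = 0.9977 - 0.01*15.9627 = 0.838
Step 3: grad_x = 2*2*2.9235 = 11.694, grad_y = 2*8*0.838 = 13.4087
  x_3 = 2.9235 - 0.01*11.694 = 2.8066
  y_3 = 0.838 - 0.01*13.4087 = 0.704
Step 4: grad_x = 2*2*2.8066 = 11.2262, grad_y = 2*8*0.704 = 11.2633
  x_4 = 2.8066 - 0.01*11.2262 = 2.6943
  y_4 = 0.704 - 0.01*11.2633 = 0.5913
Step 5: grad_x = 2*2*2.6943 = 10.7772, grad_y = 2*8*0.5913 = 9.4611
  x_5 = 2.6943 - 0.01*10.7772 = 2.5865
  y_5 = 0.5913 - 0.01*9.4611 = 0.4967
f(2.5865, 0.4967) = 2*2.5865^2 + 8*0.4967^2 = 15.354


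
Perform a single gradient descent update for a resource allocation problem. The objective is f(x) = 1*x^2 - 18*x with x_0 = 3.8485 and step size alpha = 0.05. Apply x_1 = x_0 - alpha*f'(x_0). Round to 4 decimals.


We compute the gradient at x_0 and apply the update.
f'(x) = 2*x - 18
f'(3.8485) = 2*3.8485 - 18 = -10.303
x_1 = 3.8485 - 0.05*-10.303 = 4.3637


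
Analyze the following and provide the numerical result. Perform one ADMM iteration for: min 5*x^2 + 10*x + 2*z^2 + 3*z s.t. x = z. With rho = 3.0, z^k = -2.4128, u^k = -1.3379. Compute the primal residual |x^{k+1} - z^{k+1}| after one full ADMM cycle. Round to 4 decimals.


ADMM iteration with rho = 3.0, z^k = -2.4128, u^k = -1.3379
Step 1: x-update.
Minimize 5*x^2 + 10*x + (3.0/2)*(x + 2.4128 - 1.3379)^2
FOC: (2*5 + 3.0)*x = -10 + 3.0*(-2.4128 + 1.3379)
x^{k+1} = -1.0173
Step 2: z-update.
Minimize 2*z^2 + 3*z + (3.0/2)*(-1.0173 - z - 1.3379)^2
FOC: (2*2 + 3.0)*z = -3 + 3.0*(-1.0173 - 1.3379)
z^{k+1} = -1.4379
Step 3: u-update.
u^{k+1} = -1.3379 - 1.0173 + 1.4379 = -0.9172
Step 4: Primal residual = |-1.0173 + 1.4379| = 0.4207


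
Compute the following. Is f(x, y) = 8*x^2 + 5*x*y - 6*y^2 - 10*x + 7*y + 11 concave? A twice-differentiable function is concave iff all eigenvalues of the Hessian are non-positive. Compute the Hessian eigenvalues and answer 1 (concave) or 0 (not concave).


The Hessian of f(x,y) = 8*x^2 + 5*x*y - 6*y^2 - 10*x + 7*y + 11 is:
H = [[16, 5], [5, -12]]
Trace = 16 - 12 = 4
Determinant = 16*-12 - (5)^2 = -217
Discriminant = (4)^2 - 4*-217 = 884.0
Eigenvalues: lambda_1 = -12.8661, lambda_2 = 16.8661
The function is not concave.

0


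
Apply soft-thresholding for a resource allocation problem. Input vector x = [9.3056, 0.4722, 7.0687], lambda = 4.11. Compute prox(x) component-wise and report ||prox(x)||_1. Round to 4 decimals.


Soft-thresholding with lambda = 4.11:
prox(9.3056) = sign(9.3056)*max(|9.3056| - 4.11, 0) = 5.1956
prox(0.4722) = sign(0.4722)*max(|0.4722| - 4.11, 0) = 0.0
prox(7.0687) = sign(7.0687)*max(|7.0687| - 4.11, 0) = 2.9587
prox(x) = [5.1956, 0.0, 2.9587]
||prox(x)||_1 = 5.1956 + 0.0 + 2.9587 = 8.1543


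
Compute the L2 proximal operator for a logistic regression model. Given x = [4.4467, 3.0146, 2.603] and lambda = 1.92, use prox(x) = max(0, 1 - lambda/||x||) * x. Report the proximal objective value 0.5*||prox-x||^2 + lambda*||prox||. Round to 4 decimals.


Step 1: Compute ||x||.
||x|| = 5.9696
Step 2: Compute scaling factor.
scale = max(0, 1 - 1.92/5.9696) = 0.6784
Step 3: prox(x) = [3.0165, 2.045, 1.7658]
||prox(x)|| = 4.0496
Step 4: Proximal objective.
0.5*||prox-x||^2 = 1.8432
lambda*||prox|| = 7.7752
Total = 9.6185


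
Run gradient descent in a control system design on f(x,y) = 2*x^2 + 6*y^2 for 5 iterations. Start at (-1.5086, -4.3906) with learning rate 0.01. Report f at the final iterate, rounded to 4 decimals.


Gradient descent on f(x,y) = 2*x^2 + 6*y^2.
Starting point: (-1.5086, -4.3906), alpha = 0.01
Step 1: grad_x = 2*2*-1.5086 = -6.0344, grad_y = 2*6*-4.3906 = -52.6872
  x_1 = -1.5086 - 0.01*-6.0344 = -1.4483
  y_1 = -4.3906 - 0.01*-52.6872 = -3.8637
Step 2: grad_x = 2*2*-1.4483 = -5.793, grad_y = 2*6*-3.8637 = -46.3647
  x_2 = -1.4483 - 0.01*-5.793 = -1.3903
  y_2 = -3.8637 - 0.01*-46.3647 = -3.4001
Step 3: grad_x = 2*2*-1.3903 = -5.5613, grad_y = 2*6*-3.4001 = -40.801
  x_3 = -1.3903 - 0.01*-5.5613 = -1.3347
  y_3 = -3.4001 - 0.01*-40.801 = -2.9921
Step 4: grad_x = 2*2*-1.3347 = -5.3389, grad_y = 2*6*-2.9921 = -35.9049
  x_4 = -1.3347 - 0.01*-5.3389 = -1.2813
  y_4 = -2.9921 - 0.01*-35.9049 = -2.633
Step 5: grad_x = 2*2*-1.2813 = -5.1253, grad_y = 2*6*-2.633 = -31.5963
  x_5 = -1.2813 - 0.01*-5.1253 = -1.2301
  y_5 = -2.633 - 0.01*-31.5963 = -2.3171
f(-1.2301, -2.3171) = 2*(-1.2301)^2 + 6*(-2.3171)^2 = 35.2387


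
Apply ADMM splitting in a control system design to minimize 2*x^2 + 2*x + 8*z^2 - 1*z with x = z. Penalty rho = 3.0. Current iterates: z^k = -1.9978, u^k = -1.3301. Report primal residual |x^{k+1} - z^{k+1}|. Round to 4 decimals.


ADMM iteration with rho = 3.0, z^k = -1.9978, u^k = -1.3301
Step 1: x-update.
Minimize 2*x^2 + 2*x + (3.0/2)*(x + 1.9978 - 1.3301)^2
FOC: (2*2 + 3.0)*x = -2 + 3.0*(-1.9978 + 1.3301)
x^{k+1} = -0.5719
Step 2: z-update.
Minimize 8*z^2 - 1*z + (3.0/2)*(-0.5719 - z - 1.3301)^2
FOC: (2*8 + 3.0)*z = 1 + 3.0*(-0.5719 - 1.3301)
z^{k+1} = -0.2477
Step 3: u-update.
u^{k+1} = -1.3301 - 0.5719 + 0.2477 = -1.6543
Step 4: Primal residual = |-0.5719 + 0.2477| = 0.3242


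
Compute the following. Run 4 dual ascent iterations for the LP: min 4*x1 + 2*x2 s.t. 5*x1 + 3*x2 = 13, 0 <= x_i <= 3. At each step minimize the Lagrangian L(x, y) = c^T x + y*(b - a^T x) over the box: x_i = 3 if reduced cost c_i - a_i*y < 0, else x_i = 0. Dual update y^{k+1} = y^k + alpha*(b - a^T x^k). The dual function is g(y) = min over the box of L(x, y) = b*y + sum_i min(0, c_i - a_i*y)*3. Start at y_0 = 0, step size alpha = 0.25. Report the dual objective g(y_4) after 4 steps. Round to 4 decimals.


Dual ascent for LP: min 4*x1 + 2*x2, 5*x1 + 3*x2 = 13, 0 <= x_i <= 3
Step 1: y^k = 0.0, reduced costs: (4.0, 2.0)
  x^k = (0.0, 0.0), subgradient = b - a^T x = 13.0
  y^{k+1} = 0.0 + 0.25*13.0 = 3.25
Step 2: y^k = 3.25, reduced costs: (-12.25, -7.75)
  x^k = (3.0, 3.0), subgradient = b - a^T x = -11.0
  y^{k+1} = 3.25 + 0.25*-11.0 = 0.5
Step 3: y^k = 0.5, reduced costs: (1.5, 0.5)
  x^k = (0.0, 0.0), subgradient = b - a^T x = 13.0
  y^{k+1} = 0.5 + 0.25*13.0 = 3.75
Step 4: y^k = 3.75, reduced costs: (-14.75, -9.25)
  x^k = (3.0, 3.0), subgradient = b - a^T x = -11.0
  y^{k+1} = 3.75 + 0.25*-11.0 = 1.0
Dual objective at y_4 = 1.0: reduced costs (-1.0, -1.0), box minimizer x = (3.0, 3.0)
g(y_4) = b*y + (c1 - a1*y)*x1 + (c2 - a2*y)*x2 = 13*1.0 + (-1.0)*3.0 + (-1.0)*3.0 = 13.0 - 3.0 - 3.0 = 7.0


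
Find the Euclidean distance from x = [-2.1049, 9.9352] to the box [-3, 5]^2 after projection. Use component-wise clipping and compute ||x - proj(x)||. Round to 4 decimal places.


Project each component onto [-3, 5].
clip(-2.1049) = -2.1049, clip(9.9352) = 5.0
Projection = [-2.1049, 5.0]
Squared diffs: [0.0, 24.3562]
Distance = sqrt(24.3562) = 4.9352


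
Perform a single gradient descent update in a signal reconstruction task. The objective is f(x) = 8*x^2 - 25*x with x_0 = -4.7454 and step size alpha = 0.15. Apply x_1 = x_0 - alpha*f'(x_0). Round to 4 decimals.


We compute the gradient at x_0 and apply the update.
f'(x) = 16*x - 25
f'(-4.7454) = 16*-4.7454 - 25 = -100.9264
x_1 = -4.7454 - 0.15*-100.9264 = 10.3936


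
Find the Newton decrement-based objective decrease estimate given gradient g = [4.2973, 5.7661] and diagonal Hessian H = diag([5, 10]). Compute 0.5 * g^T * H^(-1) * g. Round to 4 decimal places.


Step 1: H is diagonal, so H^(-1) * g = [0.8595, 0.5766].
Step 2: g^T H^(-1) g = sum_i g_i^2 / H_ii
  = (4.2973)^2/5 + (5.7661)^2/10
  = 3.6934 + 3.3248 = 7.0181
Step 3: Objective decrease = 0.5 * g^T H^(-1) g = 3.5091


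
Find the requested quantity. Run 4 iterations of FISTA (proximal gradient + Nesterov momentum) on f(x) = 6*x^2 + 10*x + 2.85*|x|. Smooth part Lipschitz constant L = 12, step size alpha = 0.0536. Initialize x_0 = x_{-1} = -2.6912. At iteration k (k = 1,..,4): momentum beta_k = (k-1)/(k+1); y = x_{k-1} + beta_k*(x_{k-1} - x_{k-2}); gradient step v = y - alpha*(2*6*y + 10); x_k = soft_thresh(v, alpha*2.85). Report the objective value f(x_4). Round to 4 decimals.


FISTA on f(x) = 6*x^2 + 10*x + 2.85*|x|
L = 12, alpha = 0.0536
Iteration 1: beta = 0.0, y = -2.6912 + 0.0*(-2.6912 + 2.6912) = -2.6912
  grad(y) = -22.2944, v = y - alpha*grad = -1.4962
  prox(v) = soft_thresh(-1.4962, 0.1528) = -1.3435
Iteration 2: beta = 0.3333, y = -1.3435 + 0.3333*(-1.3435 + 2.6912) = -0.8942
  grad(y) = -0.7306, v = y - alpha*grad = -0.8551
  prox(v) = soft_thresh(-0.8551, 0.1528) = -0.7023
Iteration 3: beta = 0.5, y = -0.7023 + 0.5*(-0.7023 + 1.3435) = -0.3817
  grad(y) = 5.4194, v = y - alpha*grad = -0.6722
  prox(v) = soft_thresh(-0.6722, 0.1528) = -0.5194
Iteration 4: beta = 0.6, y = -0.5194 + 0.6*(-0.5194 + 0.7023) = -0.4097
  grad(y) = 5.0834, v = y - alpha*grad = -0.6822
  prox(v) = soft_thresh(-0.6822, 0.1528) = -0.5294
f(x_4) = 6*(-0.5294)^2 + 10*(-0.5294) + 2.85*|-0.5294| = -2.1036


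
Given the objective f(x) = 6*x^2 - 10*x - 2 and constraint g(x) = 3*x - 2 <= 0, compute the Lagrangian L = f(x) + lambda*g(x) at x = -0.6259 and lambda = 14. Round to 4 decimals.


Step 1: Evaluate f(x).
f(-0.6259) = 6*(-0.6259)^2 - 10*(-0.6259) - 2 = 6.6095
Step 2: Evaluate g(x).
g(-0.6259) = 3*-0.6259 - 2 = -3.8777
Step 3: Compute Lagrangian.
L = 6.6095 + 14*-3.8777 = -47.6783


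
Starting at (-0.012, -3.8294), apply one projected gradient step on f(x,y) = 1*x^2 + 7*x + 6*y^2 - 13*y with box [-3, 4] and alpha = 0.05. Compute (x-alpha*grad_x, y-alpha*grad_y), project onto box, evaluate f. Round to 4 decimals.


Step 1: Compute gradient at (-0.012, -3.8294).
grad_x = 2*1*-0.012 + 7 = 6.976
grad_y = 2*6*-3.8294 - 13 = -58.9528
Step 2: Gradient step.
x_raw = -0.012 - 0.05*6.976 = -0.3608
y_raw = -3.8294 - 0.05*-58.9528 = -0.8818
Step 3: Project onto [-3, 4].
x_proj = clip(-0.3608) = -0.3608
y_proj = clip(-0.8818) = -0.8818
Step 4: Evaluate f.
f(-0.3608, -0.8818) = 13.7325


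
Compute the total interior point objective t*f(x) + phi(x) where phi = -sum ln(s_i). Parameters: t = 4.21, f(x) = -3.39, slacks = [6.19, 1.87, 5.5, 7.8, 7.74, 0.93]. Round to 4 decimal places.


Step 1: Compute log-barrier.
ln values: [1.8229, 0.6259, 1.7047, 2.0541, 2.0464, -0.0726]
phi = -(1.8229 + 0.6259 + 1.7047 + 2.0541 + 2.0464 - 0.0726) = -8.1816
Step 2: Compute augmented objective.
t*f(x) = 4.21*-3.39 = -14.2719
Total = -14.2719 - 8.1816 = -22.4535


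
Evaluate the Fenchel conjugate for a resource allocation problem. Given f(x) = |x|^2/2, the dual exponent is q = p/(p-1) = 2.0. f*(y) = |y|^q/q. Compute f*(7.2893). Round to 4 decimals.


The conjugate exponent q satisfies 1/p + 1/q = 1.
p = 2, so q = 2/(2 - 1) = 2.0
|y|^q = 7.2893^2.0 = 53.1339
f*(7.2893) = 53.1339 / 2.0 = 26.5669


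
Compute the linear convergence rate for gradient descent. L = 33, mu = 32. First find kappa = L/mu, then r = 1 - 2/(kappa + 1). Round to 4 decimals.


Step 1: Compute the condition number.
kappa = L/mu = 33/32 = 1.0313
Step 2: Compute the convergence rate.
r = 1 - 2/(kappa + 1) = 1 - 2*mu/(L + mu) = (L - mu)/(L + mu) = 1/65 = 0.0154


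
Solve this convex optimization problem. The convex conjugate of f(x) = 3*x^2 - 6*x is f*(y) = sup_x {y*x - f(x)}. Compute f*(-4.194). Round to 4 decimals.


f*(y) = sup_x {y*x - a*x^2 - b*x} = sup_x {(y-b)*x - a*x^2}
FOC: (y - b) - 2a*x = 0 => x* = (y - b)/(2a)
x* = (-4.194 + 6)/(2*3) = 0.301
f*(-4.194) = (y-b)^2/(4a) = (-4.194 + 6)^2/(4*3)
= 3.2616/12 = 0.2718


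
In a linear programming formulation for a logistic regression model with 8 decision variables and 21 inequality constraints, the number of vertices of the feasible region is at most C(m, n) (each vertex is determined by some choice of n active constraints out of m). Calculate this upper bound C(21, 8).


Each vertex corresponds to some choice of n active constraints out of m, so the number of vertices is at most C(m, n) = m! / (n!(m-n)!).
m = 21, n = 8
Numerator: 21 * 20 * 19 * 18 * 17 * 16 * 15 * 14
Denominator: 8! = 40320
C(21, 8) = 203490


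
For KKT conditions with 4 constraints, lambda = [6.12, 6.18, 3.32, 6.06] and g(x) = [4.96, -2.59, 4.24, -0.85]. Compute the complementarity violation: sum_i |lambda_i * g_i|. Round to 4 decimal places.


KKT complementary slackness check:
lambda_1 * g_1 = 6.12 * 4.96 = 30.3552
lambda_2 * g_2 = 6.18 * -2.59 = -16.0062
lambda_3 * g_3 = 3.32 * 4.24 = 14.0768
lambda_4 * g_4 = 6.06 * -0.85 = -5.151
Total violation = 30.3552 + 16.0062 + 14.0768 + 5.151 = 65.5892


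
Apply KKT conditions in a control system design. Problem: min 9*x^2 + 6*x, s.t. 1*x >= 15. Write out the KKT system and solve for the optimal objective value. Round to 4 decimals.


Step 1: Try lambda = 0 (constraint inactive).
x_unc = -6/(2*9) = -0.3333
Check: 1*-0.3333 = -0.3333 < 15 -- violated!
Step 2: Constraint must be active: 1*x = 15
x* = 15/1 = 15.0
lambda = (2*9*15.0 + 6)/1 = 276.0
Step 3: Compute optimal value.
f(x*) = 9*15.0^2 + 6*15.0 = 2115.0


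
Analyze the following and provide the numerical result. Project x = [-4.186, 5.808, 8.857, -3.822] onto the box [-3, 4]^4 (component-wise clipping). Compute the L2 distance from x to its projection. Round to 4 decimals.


Project each component onto [-3, 4].
clip(-4.186) = -3.0, clip(5.808) = 4.0, clip(8.857) = 4.0, clip(-3.822) = -3.0
Projection = [-3.0, 4.0, 4.0, -3.0]
Squared diffs: [1.4066, 3.2689, 23.5904, 0.6757]
Distance = sqrt(28.9416) = 5.3797


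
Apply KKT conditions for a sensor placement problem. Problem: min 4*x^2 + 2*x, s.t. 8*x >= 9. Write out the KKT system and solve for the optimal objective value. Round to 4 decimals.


Step 1: Try lambda = 0 (constraint inactive).
x_unc = -2/(2*4) = -0.25
Check: 8*-0.25 = -2.0 < 9 -- violated!
Step 2: Constraint must be active: 8*x = 9
x* = 9/8 = 1.125
lambda = (2*4*1.125 + 2)/8 = 1.375
Step 3: Compute optimal value.
f(x*) = 4*1.125^2 + 2*1.125 = 7.3125


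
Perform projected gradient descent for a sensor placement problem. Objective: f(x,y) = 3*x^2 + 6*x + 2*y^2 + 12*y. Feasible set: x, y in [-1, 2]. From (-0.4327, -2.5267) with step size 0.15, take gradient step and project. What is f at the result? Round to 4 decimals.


Step 1: Compute gradient at (-0.4327, -2.5267).
grad_x = 2*3*-0.4327 + 6 = 3.4038
grad_y = 2*2*-2.5267 + 12 = 1.8932
Step 2: Gradient step.
x_raw = -0.4327 - 0.15*3.4038 = -0.9433
y_raw = -2.5267 - 0.15*1.8932 = -2.8107
Step 3: Project onto [-1, 2].
x_proj = clip(-0.9433) = -0.9433
y_proj = clip(-2.8107) = -1.0
Step 4: Evaluate f.
f(-0.9433, -1.0) = -12.9903


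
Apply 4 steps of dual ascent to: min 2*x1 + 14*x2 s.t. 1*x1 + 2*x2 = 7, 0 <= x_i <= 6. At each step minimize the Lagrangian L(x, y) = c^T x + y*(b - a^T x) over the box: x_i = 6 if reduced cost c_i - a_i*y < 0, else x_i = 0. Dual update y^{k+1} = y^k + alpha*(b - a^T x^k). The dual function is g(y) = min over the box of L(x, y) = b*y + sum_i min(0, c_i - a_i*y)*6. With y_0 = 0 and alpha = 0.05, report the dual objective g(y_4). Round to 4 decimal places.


Dual ascent for LP: min 2*x1 + 14*x2, 1*x1 + 2*x2 = 7, 0 <= x_i <= 6
Step 1: y^k = 0.0, reduced costs: (2.0, 14.0)
  x^k = (0.0, 0.0), subgradient = b - a^T x = 7.0
  y^{k+1} = 0.0 + 0.05*7.0 = 0.35
Step 2: y^k = 0.35, reduced costs: (1.65, 13.3)
  x^k = (0.0, 0.0), subgradient = b - a^T x = 7.0
  y^{k+1} = 0.35 + 0.05*7.0 = 0.7
Step 3: y^k = 0.7, reduced costs: (1.3, 12.6)
  x^k = (0.0, 0.0), subgradient = b - a^T x = 7.0
  y^{k+1} = 0.7 + 0.05*7.0 = 1.05
Step 4: y^k = 1.05, reduced costs: (0.95, 11.9)
  x^k = (0.0, 0.0), subgradient = b - a^T x = 7.0
  y^{k+1} = 1.05 + 0.05*7.0 = 1.4
Dual objective at y_4 = 1.4: reduced costs (0.6, 11.2), box minimizer x = (0.0, 0.0)
g(y_4) = b*y + (c1 - a1*y)*x1 + (c2 - a2*y)*x2 = 7*1.4 + 0.6*0.0 + 11.2*0.0 = 9.8 + 0.0 + 0.0 = 9.8


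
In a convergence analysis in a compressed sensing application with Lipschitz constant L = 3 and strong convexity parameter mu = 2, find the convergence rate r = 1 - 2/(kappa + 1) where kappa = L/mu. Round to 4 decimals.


Step 1: Compute the condition number.
kappa = L/mu = 3/2 = 1.5
Step 2: Compute the convergence rate.
r = 1 - 2/(kappa + 1) = 1 - 2*mu/(L + mu) = (L - mu)/(L + mu) = 1/5 = 0.2


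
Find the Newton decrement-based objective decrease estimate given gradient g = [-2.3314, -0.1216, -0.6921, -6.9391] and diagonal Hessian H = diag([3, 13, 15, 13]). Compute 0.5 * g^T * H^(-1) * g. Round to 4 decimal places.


Step 1: H is diagonal, so H^(-1) * g = [-0.7771, -0.0094, -0.0461, -0.5338].
Step 2: g^T H^(-1) g = sum_i g_i^2 / H_ii
  = (-2.3314)^2/3 + (-0.1216)^2/13 + (-0.6921)^2/15 + (-6.9391)^2/13
  = 1.8118 + 0.0011 + 0.0319 + 3.7039 = 5.5488
Step 3: Objective decrease = 0.5 * g^T H^(-1) g = 2.7744


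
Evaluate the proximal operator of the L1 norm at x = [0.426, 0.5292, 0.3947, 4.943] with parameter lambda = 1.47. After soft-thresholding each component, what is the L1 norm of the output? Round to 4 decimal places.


Soft-thresholding with lambda = 1.47:
prox(0.426) = sign(0.426)*max(|0.426| - 1.47, 0) = 0.0
prox(0.5292) = sign(0.5292)*max(|0.5292| - 1.47, 0) = 0.0
prox(0.3947) = sign(0.3947)*max(|0.3947| - 1.47, 0) = 0.0
prox(4.943) = sign(4.943)*max(|4.943| - 1.47, 0) = 3.473
prox(x) = [0.0, 0.0, 0.0, 3.473]
||prox(x)||_1 = 0.0 + 0.0 + 0.0 + 3.473 = 3.473


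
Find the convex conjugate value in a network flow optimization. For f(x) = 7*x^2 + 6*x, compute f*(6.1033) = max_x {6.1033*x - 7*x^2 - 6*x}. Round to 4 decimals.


f*(y) = sup_x {y*x - a*x^2 - b*x} = sup_x {(y-b)*x - a*x^2}
FOC: (y - b) - 2a*x = 0 => x* = (y - b)/(2a)
x* = (6.1033 - 6)/(2*7) = 0.0074
f*(6.1033) = (y-b)^2/(4a) = (6.1033 - 6)^2/(4*7)
= 0.0107/28 = 0.0004


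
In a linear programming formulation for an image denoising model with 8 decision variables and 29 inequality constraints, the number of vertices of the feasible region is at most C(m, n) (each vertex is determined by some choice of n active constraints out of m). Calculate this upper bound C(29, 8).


Each vertex corresponds to some choice of n active constraints out of m, so the number of vertices is at most C(m, n) = m! / (n!(m-n)!).
m = 29, n = 8
Numerator: 29 * 28 * 27 * 26 * 25 * 24 * 23 * 22
Denominator: 8! = 40320
C(29, 8) = 4292145


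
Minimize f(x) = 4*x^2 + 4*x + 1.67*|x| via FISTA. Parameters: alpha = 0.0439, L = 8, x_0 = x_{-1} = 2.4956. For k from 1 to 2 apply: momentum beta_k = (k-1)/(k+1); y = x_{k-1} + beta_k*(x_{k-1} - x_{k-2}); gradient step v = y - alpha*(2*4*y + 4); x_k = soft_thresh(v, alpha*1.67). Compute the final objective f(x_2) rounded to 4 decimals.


FISTA on f(x) = 4*x^2 + 4*x + 1.67*|x|
L = 8, alpha = 0.0439
Iteration 1: beta = 0.0, y = 2.4956 + 0.0*(2.4956 - 2.4956) = 2.4956
  grad(y) = 23.9648, v = y - alpha*grad = 1.4435
  prox(v) = soft_thresh(1.4435, 0.0733) = 1.3702
Iteration 2: beta = 0.3333, y = 1.3702 + 0.3333*(1.3702 - 2.4956) = 0.9951
  grad(y) = 11.9609, v = y - alpha*grad = 0.47
  prox(v) = soft_thresh(0.47, 0.0733) = 0.3967
f(x_2) = 4*0.3967^2 + 4*0.3967 + 1.67*|0.3967| = 2.8789


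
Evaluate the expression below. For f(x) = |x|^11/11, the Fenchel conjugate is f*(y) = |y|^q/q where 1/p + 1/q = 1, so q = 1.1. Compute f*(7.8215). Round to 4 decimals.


The conjugate exponent q satisfies 1/p + 1/q = 1.
p = 11, so q = 11/(11 - 1) = 1.1
|y|^q = 7.8215^1.1 = 9.6077
f*(7.8215) = 9.6077 / 1.1 = 8.7343


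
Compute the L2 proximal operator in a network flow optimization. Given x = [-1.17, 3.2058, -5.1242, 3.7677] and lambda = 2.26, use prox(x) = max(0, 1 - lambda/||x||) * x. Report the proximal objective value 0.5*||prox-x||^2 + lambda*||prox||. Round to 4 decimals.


Step 1: Compute ||x||.
||x|| = 7.218
Step 2: Compute scaling factor.
scale = max(0, 1 - 2.26/7.218) = 0.6869
Step 3: prox(x) = [-0.8037, 2.202, -3.5198, 2.588]
||prox(x)|| = 4.958
Step 4: Proximal objective.
0.5*||prox-x||^2 = 2.5538
lambda*||prox|| = 11.2051
Total = 13.7588


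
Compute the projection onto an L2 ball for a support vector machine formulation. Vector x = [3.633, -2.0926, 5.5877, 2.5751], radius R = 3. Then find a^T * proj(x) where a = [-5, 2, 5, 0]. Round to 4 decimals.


Step 1: Compute ||x|| (intermediates to 6 decimals).
||x|| = sqrt(3.633^2 + (-2.0926)^2 + 5.5877^2 + 2.5751^2) = 7.445213
Step 2: Project.
Since ||x|| > R, scale = R/||x|| = 3/7.445213 = 0.402943, proj(x) = scale * x
proj(x) = [1.463892, -0.843199, 2.251525, 1.037619]
Step 3: Dot product.
a^T * proj(x) = -5*1.463892 + 2*(-0.843199) + 5*2.251525 + 0*1.037619 = 2.2518


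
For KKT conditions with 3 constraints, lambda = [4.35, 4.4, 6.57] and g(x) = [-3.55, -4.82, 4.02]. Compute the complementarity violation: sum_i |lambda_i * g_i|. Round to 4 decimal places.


KKT complementary slackness check:
lambda_1 * g_1 = 4.35 * -3.55 = -15.4425
lambda_2 * g_2 = 4.4 * -4.82 = -21.208
lambda_3 * g_3 = 6.57 * 4.02 = 26.4114
Total violation = 15.4425 + 21.208 + 26.4114 = 63.0619


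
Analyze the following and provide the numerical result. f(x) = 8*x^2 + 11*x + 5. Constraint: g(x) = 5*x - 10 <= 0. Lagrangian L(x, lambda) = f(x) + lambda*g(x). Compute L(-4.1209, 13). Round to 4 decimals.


Step 1: Evaluate f(x).
f(-4.1209) = 8*(-4.1209)^2 + 11*(-4.1209) + 5 = 95.5246
Step 2: Evaluate g(x).
g(-4.1209) = 5*-4.1209 - 10 = -30.6045
Step 3: Compute Lagrangian.
L = 95.5246 + 13*-30.6045 = -302.3339


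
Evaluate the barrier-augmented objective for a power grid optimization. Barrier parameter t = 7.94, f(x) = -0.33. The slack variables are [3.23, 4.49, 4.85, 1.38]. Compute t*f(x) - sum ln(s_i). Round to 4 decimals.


Step 1: Compute log-barrier.
ln values: [1.1725, 1.5019, 1.579, 0.3221]
phi = -(1.1725 + 1.5019 + 1.579 + 0.3221) = -4.5754
Step 2: Compute augmented objective.
t*f(x) = 7.94*-0.33 = -2.6202
Total = -2.6202 - 4.5754 = -7.1956


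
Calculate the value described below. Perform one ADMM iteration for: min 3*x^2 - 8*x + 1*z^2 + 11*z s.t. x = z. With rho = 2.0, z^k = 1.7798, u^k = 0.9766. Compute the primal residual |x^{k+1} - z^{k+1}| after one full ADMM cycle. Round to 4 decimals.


ADMM iteration with rho = 2.0, z^k = 1.7798, u^k = 0.9766
Step 1: x-update.
Minimize 3*x^2 - 8*x + (2.0/2)*(x - 1.7798 + 0.9766)^2
FOC: (2*3 + 2.0)*x = 8 + 2.0*(1.7798 - 0.9766)
x^{k+1} = 1.2008
Step 2: z-update.
Minimize 1*z^2 + 11*z + (2.0/2)*(1.2008 - z + 0.9766)^2
FOC: (2*1 + 2.0)*z = -11 + 2.0*(1.2008 + 0.9766)
z^{k+1} = -1.6613
Step 3: u-update.
u^{k+1} = 0.9766 + 1.2008 + 1.6613 = 3.8387
Step 4: Primal residual = |1.2008 + 1.6613| = 2.8621


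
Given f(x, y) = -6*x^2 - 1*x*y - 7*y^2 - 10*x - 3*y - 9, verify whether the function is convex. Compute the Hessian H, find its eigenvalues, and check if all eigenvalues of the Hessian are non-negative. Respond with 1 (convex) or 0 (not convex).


The Hessian of f(x,y) = -6*x^2 - 1*x*y - 7*y^2 - 10*x - 3*y - 9 is:
H = [[-12, -1], [-1, -14]]
Trace = -12 - 14 = -26
Determinant = -12*-14 - (-1)^2 = 167
Discriminant = (-26)^2 - 4*167 = 8.0
Eigenvalues: lambda_1 = -14.4142, lambda_2 = -11.5858
The function is not convex.

0


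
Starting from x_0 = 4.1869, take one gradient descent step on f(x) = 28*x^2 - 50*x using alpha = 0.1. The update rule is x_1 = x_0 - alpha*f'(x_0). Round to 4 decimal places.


We compute the gradient at x_0 and apply the update.
f'(x) = 56*x - 50
f'(4.1869) = 56*4.1869 - 50 = 184.4664
x_1 = 4.1869 - 0.1*184.4664 = -14.2597


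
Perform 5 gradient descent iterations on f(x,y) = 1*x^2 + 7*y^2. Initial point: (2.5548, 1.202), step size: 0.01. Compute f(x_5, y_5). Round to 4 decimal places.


Gradient descent on f(x,y) = 1*x^2 + 7*y^2.
Starting point: (2.5548, 1.202), alpha = 0.01
Step 1: grad_x = 2*1*2.5548 = 5.1096, grad_y = 2*7*1.202 = 16.828
  x_1 = 2.5548 - 0.01*5.1096 = 2.5037
  y_1 = 1.202 - 0.01*16.828 = 1.0337
Step 2: grad_x = 2*1*2.5037 = 5.0074, grad_y = 2*7*1.0337 = 14.4721
  x_2 = 2.5037 - 0.01*5.0074 = 2.4536
  y_2 = 1.0337 - 0.01*14.4721 = 0.889
Step 3: grad_x = 2*1*2.4536 = 4.9073, grad_y = 2*7*0.889 = 12.446
  x_3 = 2.4536 - 0.01*4.9073 = 2.4046
  y_3 = 0.889 - 0.01*12.446 = 0.7645
Step 4: grad_x = 2*1*2.4046 = 4.8091, grad_y = 2*7*0.7645 = 10.7036
  x_4 = 2.4046 - 0.01*4.8091 = 2.3565
  y_4 = 0.7645 - 0.01*10.7036 = 0.6575
Step 5: grad_x = 2*1*2.3565 = 4.7129, grad_y = 2*7*0.6575 = 9.2051
  x_5 = 2.3565 - 0.01*4.7129 = 2.3093
  y_5 = 0.6575 - 0.01*9.2051 = 0.5655
f(2.3093, 0.5655) = 1*2.3093^2 + 7*0.5655^2 = 7.5712


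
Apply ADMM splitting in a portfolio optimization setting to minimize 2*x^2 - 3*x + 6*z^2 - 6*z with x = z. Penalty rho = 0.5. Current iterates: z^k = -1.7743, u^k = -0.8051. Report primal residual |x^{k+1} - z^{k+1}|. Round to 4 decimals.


ADMM iteration with rho = 0.5, z^k = -1.7743, u^k = -0.8051
Step 1: x-update.
Minimize 2*x^2 - 3*x + (0.5/2)*(x + 1.7743 - 0.8051)^2
FOC: (2*2 + 0.5)*x = 3 + 0.5*(-1.7743 + 0.8051)
x^{k+1} = 0.559
Step 2: z-update.
Minimize 6*z^2 - 6*z + (0.5/2)*(0.559 - z - 0.8051)^2
FOC: (2*6 + 0.5)*z = 6 + 0.5*(0.559 - 0.8051)
z^{k+1} = 0.4702
Step 3: u-update.
u^{k+1} = -0.8051 + 0.559 - 0.4702 = -0.7163
Step 4: Primal residual = |0.559 - 0.4702| = 0.0888


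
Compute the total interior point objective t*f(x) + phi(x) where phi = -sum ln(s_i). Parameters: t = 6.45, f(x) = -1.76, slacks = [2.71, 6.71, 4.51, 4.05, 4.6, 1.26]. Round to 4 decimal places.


Step 1: Compute log-barrier.
ln values: [0.9969, 1.9036, 1.5063, 1.3987, 1.5261, 0.2311]
phi = -(0.9969 + 1.9036 + 1.5063 + 1.3987 + 1.5261 + 0.2311) = -7.5627
Step 2: Compute augmented objective.
t*f(x) = 6.45*-1.76 = -11.352
Total = -11.352 - 7.5627 = -18.9147


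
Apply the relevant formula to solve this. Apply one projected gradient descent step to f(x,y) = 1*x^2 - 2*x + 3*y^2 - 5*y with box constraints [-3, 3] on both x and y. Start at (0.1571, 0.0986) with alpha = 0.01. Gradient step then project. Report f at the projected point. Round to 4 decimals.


Step 1: Compute gradient at (0.1571, 0.0986).
grad_x = 2*1*0.1571 - 2 = -1.6858
grad_y = 2*3*0.0986 - 5 = -4.4084
Step 2: Gradient step.
x_raw = 0.1571 - 0.01*-1.6858 = 0.174
y_raw = 0.0986 - 0.01*-4.4084 = 0.1427
Step 3: Project onto [-3, 3].
x_proj = clip(0.174) = 0.174
y_proj = clip(0.1427) = 0.1427
Step 4: Evaluate f.
f(0.174, 0.1427) = -0.97


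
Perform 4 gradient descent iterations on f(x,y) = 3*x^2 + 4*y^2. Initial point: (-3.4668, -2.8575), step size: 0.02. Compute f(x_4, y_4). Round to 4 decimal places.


Gradient descent on f(x,y) = 3*x^2 + 4*y^2.
Starting point: (-3.4668, -2.8575), alpha = 0.02
Step 1: grad_x = 2*3*-3.4668 = -20.8008, grad_y = 2*4*-2.8575 = -22.86
  x_1 = -3.4668 - 0.02*-20.8008 = -3.0508
  y_1 = -2.8575 - 0.02*-22.86 = -2.4003
Step 2: grad_x = 2*3*-3.0508 = -18.3047, grad_y = 2*4*-2.4003 = -19.2024
  x_2 = -3.0508 - 0.02*-18.3047 = -2.6847
  y_2 = -2.4003 - 0.02*-19.2024 = -2.0163
Step 3: grad_x = 2*3*-2.6847 = -16.1081, grad_y = 2*4*-2.0163 = -16.13
  x_3 = -2.6847 - 0.02*-16.1081 = -2.3625
  y_3 = -2.0163 - 0.02*-16.13 = -1.6937
Step 4: grad_x = 2*3*-2.3625 = -14.1752, grad_y = 2*4*-1.6937 = -13.5492
  x_4 = -2.3625 - 0.02*-14.1752 = -2.079
  y_4 = -1.6937 - 0.02*-13.5492 = -1.4227
f(-2.079, -1.4227) = 3*(-2.079)^2 + 4*(-1.4227)^2 = 21.063


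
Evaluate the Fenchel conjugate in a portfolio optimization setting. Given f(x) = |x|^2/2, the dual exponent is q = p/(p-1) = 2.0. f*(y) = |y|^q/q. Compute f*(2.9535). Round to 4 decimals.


The conjugate exponent q satisfies 1/p + 1/q = 1.
p = 2, so q = 2/(2 - 1) = 2.0
|y|^q = 2.9535^2.0 = 8.7232
f*(2.9535) = 8.7232 / 2.0 = 4.3616


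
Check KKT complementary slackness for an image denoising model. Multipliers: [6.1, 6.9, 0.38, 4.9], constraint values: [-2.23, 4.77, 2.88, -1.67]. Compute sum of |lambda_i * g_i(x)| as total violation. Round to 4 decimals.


KKT complementary slackness check:
lambda_1 * g_1 = 6.1 * -2.23 = -13.603
lambda_2 * g_2 = 6.9 * 4.77 = 32.913
lambda_3 * g_3 = 0.38 * 2.88 = 1.0944
lambda_4 * g_4 = 4.9 * -1.67 = -8.183
Total violation = 13.603 + 32.913 + 1.0944 + 8.183 = 55.7934


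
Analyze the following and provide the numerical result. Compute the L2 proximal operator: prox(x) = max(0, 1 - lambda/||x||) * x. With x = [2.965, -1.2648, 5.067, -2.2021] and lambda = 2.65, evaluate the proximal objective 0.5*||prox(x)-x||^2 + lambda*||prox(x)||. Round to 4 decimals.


Step 1: Compute ||x||.
||x|| = 6.3965
Step 2: Compute scaling factor.
scale = max(0, 1 - 2.65/6.3965) = 0.5857
Step 3: prox(x) = [1.7366, -0.7408, 2.9678, -1.2898]
||prox(x)|| = 3.7465
Step 4: Proximal objective.
0.5*||prox-x||^2 = 3.5113
lambda*||prox|| = 9.9282
Total = 13.4394


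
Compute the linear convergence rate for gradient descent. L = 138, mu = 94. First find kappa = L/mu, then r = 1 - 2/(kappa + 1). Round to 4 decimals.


Step 1: Compute the condition number.
kappa = L/mu = 138/94 = 1.4681
Step 2: Compute the convergence rate.
r = 1 - 2/(kappa + 1) = 1 - 2*mu/(L + mu) = (L - mu)/(L + mu) = 44/232 = 0.1897


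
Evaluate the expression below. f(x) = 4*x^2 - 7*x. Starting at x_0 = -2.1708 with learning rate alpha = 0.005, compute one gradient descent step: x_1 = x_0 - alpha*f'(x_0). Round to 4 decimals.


We compute the gradient at x_0 and apply the update.
f'(x) = 8*x - 7
f'(-2.1708) = 8*-2.1708 - 7 = -24.3664
x_1 = -2.1708 - 0.005*-24.3664 = -2.049


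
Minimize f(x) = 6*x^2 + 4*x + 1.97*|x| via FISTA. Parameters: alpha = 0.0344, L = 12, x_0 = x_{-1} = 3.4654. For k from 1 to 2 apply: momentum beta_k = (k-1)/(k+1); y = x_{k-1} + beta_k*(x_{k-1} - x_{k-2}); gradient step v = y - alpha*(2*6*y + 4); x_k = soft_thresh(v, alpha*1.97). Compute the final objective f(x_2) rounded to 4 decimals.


FISTA on f(x) = 6*x^2 + 4*x + 1.97*|x|
L = 12, alpha = 0.0344
Iteration 1: beta = 0.0, y = 3.4654 + 0.0*(3.4654 - 3.4654) = 3.4654
  grad(y) = 45.5848, v = y - alpha*grad = 1.8973
  prox(v) = soft_thresh(1.8973, 0.0678) = 1.8295
Iteration 2: beta = 0.3333, y = 1.8295 + 0.3333*(1.8295 - 3.4654) = 1.2842
  grad(y) = 19.4106, v = y - alpha*grad = 0.6165
  prox(v) = soft_thresh(0.6165, 0.0678) = 0.5487
f(x_2) = 6*0.5487^2 + 4*0.5487 + 1.97*|0.5487| = 5.0825


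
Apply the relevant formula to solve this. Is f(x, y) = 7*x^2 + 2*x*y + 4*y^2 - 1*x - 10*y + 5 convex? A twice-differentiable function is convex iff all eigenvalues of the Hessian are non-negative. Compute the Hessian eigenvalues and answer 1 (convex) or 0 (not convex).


The Hessian of f(x,y) = 7*x^2 + 2*x*y + 4*y^2 - 1*x - 10*y + 5 is:
H = [[14, 2], [2, 8]]
Trace = 14 + 8 = 22
Determinant = 14*8 - (2)^2 = 108
Discriminant = (22)^2 - 4*108 = 52.0
Eigenvalues: lambda_1 = 7.3944, lambda_2 = 14.6056
The function is convex.

1


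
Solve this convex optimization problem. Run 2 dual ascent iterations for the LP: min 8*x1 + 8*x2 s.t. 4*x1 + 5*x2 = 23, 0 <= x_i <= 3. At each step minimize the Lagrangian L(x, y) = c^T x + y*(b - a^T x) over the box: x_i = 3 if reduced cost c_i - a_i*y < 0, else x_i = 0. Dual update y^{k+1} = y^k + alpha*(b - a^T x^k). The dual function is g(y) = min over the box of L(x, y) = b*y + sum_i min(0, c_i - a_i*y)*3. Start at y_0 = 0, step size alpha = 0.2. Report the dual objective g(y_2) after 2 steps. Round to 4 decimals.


Dual ascent for LP: min 8*x1 + 8*x2, 4*x1 + 5*x2 = 23, 0 <= x_i <= 3
Step 1: y^k = 0.0, reduced costs: (8.0, 8.0)
  x^k = (0.0, 0.0), subgradient = b - a^T x = 23.0
  y^{k+1} = 0.0 + 0.2*23.0 = 4.6
Step 2: y^k = 4.6, reduced costs: (-10.4, -15.0)
  x^k = (3.0, 3.0), subgradient = b - a^T x = -4.0
  y^{k+1} = 4.6 + 0.2*-4.0 = 3.8
Dual objective at y_2 = 3.8: reduced costs (-7.2, -11.0), box minimizer x = (3.0, 3.0)
g(y_2) = b*y + (c1 - a1*y)*x1 + (c2 - a2*y)*x2 = 23*3.8 + (-7.2)*3.0 + (-11.0)*3.0 = 87.4 - 21.6 - 33.0 = 32.8


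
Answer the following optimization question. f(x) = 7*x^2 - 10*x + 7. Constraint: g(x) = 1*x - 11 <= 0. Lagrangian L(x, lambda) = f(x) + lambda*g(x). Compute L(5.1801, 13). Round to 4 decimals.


Step 1: Evaluate f(x).
f(5.1801) = 7*5.1801^2 - 10*5.1801 + 7 = 143.0331
Step 2: Evaluate g(x).
g(5.1801) = 1*5.1801 - 11 = -5.8199
Step 3: Compute Lagrangian.
L = 143.0331 + 13*-5.8199 = 67.3744


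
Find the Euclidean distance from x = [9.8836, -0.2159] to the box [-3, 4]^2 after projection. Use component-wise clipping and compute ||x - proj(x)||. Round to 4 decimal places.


Project each component onto [-3, 4].
clip(9.8836) = 4.0, clip(-0.2159) = -0.2159
Projection = [4.0, -0.2159]
Squared diffs: [34.6167, 0.0]
Distance = sqrt(34.6167) = 5.8836


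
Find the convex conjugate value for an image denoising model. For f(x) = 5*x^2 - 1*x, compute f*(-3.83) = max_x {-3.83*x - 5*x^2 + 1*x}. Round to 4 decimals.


f*(y) = sup_x {y*x - a*x^2 - b*x} = sup_x {(y-b)*x - a*x^2}
FOC: (y - b) - 2a*x = 0 => x* = (y - b)/(2a)
x* = (-3.83 + 1)/(2*5) = -0.283
f*(-3.83) = (y-b)^2/(4a) = (-3.83 + 1)^2/(4*5)
= 8.0089/20 = 0.4004


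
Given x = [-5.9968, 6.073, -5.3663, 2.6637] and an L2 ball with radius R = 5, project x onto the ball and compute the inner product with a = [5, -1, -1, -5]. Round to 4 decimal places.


Step 1: Compute ||x|| (intermediates to 6 decimals).
||x|| = sqrt((-5.9968)^2 + 6.073^2 + (-5.3663)^2 + 2.6637^2) = 10.427627
Step 2: Project.
Since ||x|| > R, scale = R/||x|| = 5/10.427627 = 0.479495, proj(x) = scale * x
proj(x) = [-2.875436, 2.911973, -2.573114, 1.277231]
Step 3: Dot product.
a^T * proj(x) = 5*(-2.875436) - 1*2.911973 - 1*(-2.573114) - 5*1.277231 = -21.1022


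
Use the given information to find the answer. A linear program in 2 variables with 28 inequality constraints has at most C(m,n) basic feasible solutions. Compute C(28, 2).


Each vertex corresponds to some choice of n active constraints out of m, so the number of vertices is at most C(m, n) = m! / (n!(m-n)!).
m = 28, n = 2
Numerator: 28 * 27
Denominator: 2! = 2
C(28, 2) = 378


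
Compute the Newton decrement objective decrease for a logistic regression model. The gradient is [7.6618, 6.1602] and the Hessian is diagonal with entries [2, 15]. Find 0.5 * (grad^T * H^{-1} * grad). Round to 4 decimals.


Step 1: H is diagonal, so H^(-1) * g = [3.8309, 0.4107].
Step 2: g^T H^(-1) g = sum_i g_i^2 / H_ii
  = (7.6618)^2/2 + (6.1602)^2/15
  = 29.3516 + 2.5299 = 31.8815
Step 3: Objective decrease = 0.5 * g^T H^(-1) g = 15.9407


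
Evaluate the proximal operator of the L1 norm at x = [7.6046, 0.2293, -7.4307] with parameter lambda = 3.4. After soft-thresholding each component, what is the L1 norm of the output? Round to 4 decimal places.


Soft-thresholding with lambda = 3.4:
prox(7.6046) = sign(7.6046)*max(|7.6046| - 3.4, 0) = 4.2046
prox(0.2293) = sign(0.2293)*max(|0.2293| - 3.4, 0) = 0.0
prox(-7.4307) = sign(-7.4307)*max(|-7.4307| - 3.4, 0) = -4.0307
prox(x) = [4.2046, 0.0, -4.0307]
||prox(x)||_1 = 4.2046 + 0.0 + 4.0307 = 8.2353


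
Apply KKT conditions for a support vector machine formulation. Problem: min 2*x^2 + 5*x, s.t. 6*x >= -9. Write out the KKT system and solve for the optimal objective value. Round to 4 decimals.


Step 1: Try lambda = 0 (constraint inactive).
Stationarity: 2*2*x + 5 = 0
x* = -5/(2*2) = -1.25
Check constraint: 6*-1.25 = -7.5 >= -9 -- satisfied.
Step 2: Compute optimal value.
f(x*) = 2*(-1.25)^2 + 5*(-1.25) = -3.125


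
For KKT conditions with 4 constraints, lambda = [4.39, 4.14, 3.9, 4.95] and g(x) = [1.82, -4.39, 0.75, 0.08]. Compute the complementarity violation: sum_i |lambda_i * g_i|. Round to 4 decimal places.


KKT complementary slackness check:
lambda_1 * g_1 = 4.39 * 1.82 = 7.9898
lambda_2 * g_2 = 4.14 * -4.39 = -18.1746
lambda_3 * g_3 = 3.9 * 0.75 = 2.925
lambda_4 * g_4 = 4.95 * 0.08 = 0.396
Total violation = 7.9898 + 18.1746 + 2.925 + 0.396 = 29.4854


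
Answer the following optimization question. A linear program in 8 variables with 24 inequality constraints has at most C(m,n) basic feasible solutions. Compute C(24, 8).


Each vertex corresponds to some choice of n active constraints out of m, so the number of vertices is at most C(m, n) = m! / (n!(m-n)!).
m = 24, n = 8
Numerator: 24 * 23 * 22 * 21 * 20 * 19 * 18 * 17
Denominator: 8! = 40320
C(24, 8) = 735471


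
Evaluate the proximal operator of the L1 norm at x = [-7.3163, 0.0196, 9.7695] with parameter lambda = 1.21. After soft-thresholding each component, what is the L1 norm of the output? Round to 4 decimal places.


Soft-thresholding with lambda = 1.21:
prox(-7.3163) = sign(-7.3163)*max(|-7.3163| - 1.21, 0) = -6.1063
prox(0.0196) = sign(0.0196)*max(|0.0196| - 1.21, 0) = 0.0
prox(9.7695) = sign(9.7695)*max(|9.7695| - 1.21, 0) = 8.5595
prox(x) = [-6.1063, 0.0, 8.5595]
||prox(x)||_1 = 6.1063 + 0.0 + 8.5595 = 14.6658


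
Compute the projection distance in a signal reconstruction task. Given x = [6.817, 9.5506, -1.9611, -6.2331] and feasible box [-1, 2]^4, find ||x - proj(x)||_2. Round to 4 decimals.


Project each component onto [-1, 2].
clip(6.817) = 2.0, clip(9.5506) = 2.0, clip(-1.9611) = -1.0, clip(-6.2331) = -1.0
Projection = [2.0, 2.0, -1.0, -1.0]
Squared diffs: [23.2035, 57.0116, 0.9237, 27.3853]
Distance = sqrt(108.5241) = 10.4175


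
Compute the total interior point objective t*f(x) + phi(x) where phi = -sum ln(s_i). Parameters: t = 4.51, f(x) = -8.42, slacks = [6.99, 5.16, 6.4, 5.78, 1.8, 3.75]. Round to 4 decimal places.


Step 1: Compute log-barrier.
ln values: [1.9445, 1.6409, 1.8563, 1.7544, 0.5878, 1.3218]
phi = -(1.9445 + 1.6409 + 1.8563 + 1.7544 + 0.5878 + 1.3218) = -9.1057
Step 2: Compute augmented objective.
t*f(x) = 4.51*-8.42 = -37.9742
Total = -37.9742 - 9.1057 = -47.0799


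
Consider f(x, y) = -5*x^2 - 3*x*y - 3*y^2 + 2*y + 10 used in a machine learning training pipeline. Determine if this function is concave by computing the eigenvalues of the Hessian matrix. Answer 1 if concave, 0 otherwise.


The Hessian of f(x,y) = -5*x^2 - 3*x*y - 3*y^2 + 2*y + 10 is:
H = [[-10, -3], [-3, -6]]
Trace = -10 - 6 = -16
Determinant = -10*-6 - (-3)^2 = 51
Discriminant = (-16)^2 - 4*51 = 52.0
Eigenvalues: lambda_1 = -11.6056, lambda_2 = -4.3944
The function is concave.

1


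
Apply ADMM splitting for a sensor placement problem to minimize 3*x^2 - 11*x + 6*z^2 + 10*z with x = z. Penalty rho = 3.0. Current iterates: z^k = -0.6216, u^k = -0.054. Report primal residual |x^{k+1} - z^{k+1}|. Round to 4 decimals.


ADMM iteration with rho = 3.0, z^k = -0.6216, u^k = -0.054
Step 1: x-update.
Minimize 3*x^2 - 11*x + (3.0/2)*(x + 0.6216 - 0.054)^2
FOC: (2*3 + 3.0)*x = 11 + 3.0*(-0.6216 + 0.054)
x^{k+1} = 1.033
Step 2: z-update.
Minimize 6*z^2 + 10*z + (3.0/2)*(1.033 - z - 0.054)^2
FOC: (2*6 + 3.0)*z = -10 + 3.0*(1.033 - 0.054)
z^{k+1} = -0.4709
Step 3: u-update.
u^{k+1} = -0.054 + 1.033 + 0.4709 = 1.4499
Step 4: Primal residual = |1.033 + 0.4709| = 1.5039


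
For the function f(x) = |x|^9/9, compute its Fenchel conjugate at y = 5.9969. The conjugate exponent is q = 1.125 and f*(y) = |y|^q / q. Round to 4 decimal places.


The conjugate exponent q satisfies 1/p + 1/q = 1.
p = 9, so q = 9/(9 - 1) = 1.125
|y|^q = 5.9969^1.125 = 7.5018
f*(5.9969) = 7.5018 / 1.125 = 6.6683


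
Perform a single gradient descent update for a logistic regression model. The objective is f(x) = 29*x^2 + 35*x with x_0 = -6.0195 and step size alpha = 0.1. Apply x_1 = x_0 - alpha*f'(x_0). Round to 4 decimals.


We compute the gradient at x_0 and apply the update.
f'(x) = 58*x + 35
f'(-6.0195) = 58*-6.0195 + 35 = -314.131
x_1 = -6.0195 - 0.1*-314.131 = 25.3936
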